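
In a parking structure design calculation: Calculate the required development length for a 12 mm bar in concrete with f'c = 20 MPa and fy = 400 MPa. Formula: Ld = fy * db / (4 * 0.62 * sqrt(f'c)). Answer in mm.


Ld = (fy * db) / (4 * 0.62 * sqrt(f'c))
= (400 * 12) / (4 * 0.62 * sqrt(20))
= 4800 / 11.0909
= 432.79 mm

432.79 mm


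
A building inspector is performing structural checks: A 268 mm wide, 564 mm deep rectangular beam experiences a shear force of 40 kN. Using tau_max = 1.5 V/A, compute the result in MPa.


A = b * h = 268 * 564 = 151152 mm^2
V = 40 kN = 40000.0 N
tau_max = 1.5 * V / A = 1.5 * 40000.0 / 151152
= 0.397 MPa

0.397 MPa


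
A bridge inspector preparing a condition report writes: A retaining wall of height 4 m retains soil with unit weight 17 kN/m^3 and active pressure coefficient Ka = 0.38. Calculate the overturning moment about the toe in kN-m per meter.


Pa = 0.5 * Ka * gamma * H^2
= 0.5 * 0.38 * 17 * 4^2
= 51.68 kN/m
Arm = H / 3 = 4 / 3 = 1.3333 m
Mo = Pa * arm = Pa * H / 3 = 51.68 * 4 / 3 = 68.9067 kN-m/m

68.9067 kN-m/m


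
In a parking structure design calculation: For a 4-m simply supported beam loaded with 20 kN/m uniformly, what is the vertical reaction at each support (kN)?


Total load = w * L = 20 * 4 = 80 kN
By symmetry, each reaction R = total / 2 = 80 / 2 = 40.0 kN

40.0 kN


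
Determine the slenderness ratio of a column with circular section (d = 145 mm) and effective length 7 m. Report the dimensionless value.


Radius of gyration r = d / 4 = 145 / 4 = 36.25 mm
L_eff = 7000.0 mm
Slenderness ratio = L / r = 7000.0 / 36.25 = 193.1 (dimensionless)

193.1 (dimensionless)


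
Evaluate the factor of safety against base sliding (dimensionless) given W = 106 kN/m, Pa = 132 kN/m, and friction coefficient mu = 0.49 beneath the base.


Resisting force = mu * W = 0.49 * 106 = 51.94 kN/m
FOS = Resisting / Driving = 51.94 / 132
= 0.3935 (dimensionless)

0.3935 (dimensionless)


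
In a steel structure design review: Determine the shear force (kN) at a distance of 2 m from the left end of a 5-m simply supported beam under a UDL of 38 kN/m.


R_A = w * L / 2 = 38 * 5 / 2 = 95.0 kN
V(x) = R_A - w * x = 95.0 - 38 * 2
= 19.0 kN

19.0 kN


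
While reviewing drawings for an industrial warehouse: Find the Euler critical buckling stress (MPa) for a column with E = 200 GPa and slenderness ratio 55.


sigma_cr = pi^2 * E / lambda^2
= 9.8696 * 200000.0 / 55^2
= 9.8696 * 200000.0 / 3025
= 652.5358 MPa

652.5358 MPa


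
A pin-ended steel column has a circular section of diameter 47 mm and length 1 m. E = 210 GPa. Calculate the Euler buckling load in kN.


I = pi * d^4 / 64 = 239530.78 mm^4
L = 1000.0 mm
P_cr = pi^2 * E * I / L^2
= 9.8696 * 210000.0 * 239530.78 / 1000.0^2
= 496455.55 N = 496.4556 kN

496.4556 kN


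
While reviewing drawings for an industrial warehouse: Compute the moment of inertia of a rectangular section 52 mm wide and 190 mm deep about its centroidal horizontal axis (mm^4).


I = b * h^3 / 12
= 52 * 190^3 / 12
= 52 * 6859000 / 12
= 29722333.33 mm^4

29722333.33 mm^4


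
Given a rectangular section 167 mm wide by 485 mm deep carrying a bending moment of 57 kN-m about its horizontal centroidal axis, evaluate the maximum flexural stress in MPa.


I = b * h^3 / 12 = 167 * 485^3 / 12 = 1587670739.58 mm^4
y = h / 2 = 485 / 2 = 242.5 mm
M = 57 kN-m = 57000000.0 N-mm
sigma = M * y / I = 57000000.0 * 242.5 / 1587670739.58
= 8.71 MPa

8.71 MPa


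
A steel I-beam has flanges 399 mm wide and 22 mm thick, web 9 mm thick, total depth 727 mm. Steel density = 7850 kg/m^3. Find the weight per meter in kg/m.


A_flanges = 2 * 399 * 22 = 17556 mm^2
A_web = (727 - 2 * 22) * 9 = 6147 mm^2
A_total = 17556 + 6147 = 23703 mm^2 = 0.023703 m^2
Weight = rho * A = 7850 * 0.023703 = 186.0685 kg/m

186.0685 kg/m


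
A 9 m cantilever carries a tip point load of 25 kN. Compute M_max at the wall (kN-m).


For a cantilever with a point load at the free end:
M_max = P * L = 25 * 9 = 225 kN-m

225 kN-m


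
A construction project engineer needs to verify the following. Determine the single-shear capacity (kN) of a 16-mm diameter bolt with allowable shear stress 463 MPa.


A = pi * d^2 / 4 = pi * 16^2 / 4 = 201.0619 mm^2
V = f_v * A / 1000 = 463 * 201.0619 / 1000
= 93.0917 kN

93.0917 kN


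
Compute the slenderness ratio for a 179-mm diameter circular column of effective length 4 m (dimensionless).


Radius of gyration r = d / 4 = 179 / 4 = 44.75 mm
L_eff = 4000.0 mm
Slenderness ratio = L / r = 4000.0 / 44.75 = 89.39 (dimensionless)

89.39 (dimensionless)


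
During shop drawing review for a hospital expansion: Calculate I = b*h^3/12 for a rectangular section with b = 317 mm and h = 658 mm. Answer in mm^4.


I = b * h^3 / 12
= 317 * 658^3 / 12
= 317 * 284890312 / 12
= 7525852408.67 mm^4

7525852408.67 mm^4


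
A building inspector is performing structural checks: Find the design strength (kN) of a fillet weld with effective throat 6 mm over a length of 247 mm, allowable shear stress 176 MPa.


Strength = throat * length * allowable stress
= 6 * 247 * 176 N
= 260832 N
= 260.83 kN

260.83 kN


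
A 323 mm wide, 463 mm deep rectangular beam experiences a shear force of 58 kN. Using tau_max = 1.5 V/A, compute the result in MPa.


A = b * h = 323 * 463 = 149549 mm^2
V = 58 kN = 58000.0 N
tau_max = 1.5 * V / A = 1.5 * 58000.0 / 149549
= 0.5817 MPa

0.5817 MPa


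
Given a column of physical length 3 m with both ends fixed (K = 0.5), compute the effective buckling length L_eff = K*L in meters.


L_eff = K * L
= 0.5 * 3
= 1.5 m

1.5 m


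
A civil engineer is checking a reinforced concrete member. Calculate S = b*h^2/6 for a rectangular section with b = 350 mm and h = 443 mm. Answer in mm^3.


S = b * h^2 / 6
= 350 * 443^2 / 6
= 350 * 196249 / 6
= 11447858.33 mm^3

11447858.33 mm^3


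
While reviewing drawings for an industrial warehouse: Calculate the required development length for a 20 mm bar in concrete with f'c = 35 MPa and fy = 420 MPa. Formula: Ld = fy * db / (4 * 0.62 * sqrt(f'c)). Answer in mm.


Ld = (fy * db) / (4 * 0.62 * sqrt(f'c))
= (420 * 20) / (4 * 0.62 * sqrt(35))
= 8400 / 14.6719
= 572.52 mm

572.52 mm


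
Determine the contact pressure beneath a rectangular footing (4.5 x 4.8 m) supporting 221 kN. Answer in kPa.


A = 4.5 * 4.8 = 21.6 m^2
q = P / A = 221 / 21.6
= 10.2315 kPa

10.2315 kPa


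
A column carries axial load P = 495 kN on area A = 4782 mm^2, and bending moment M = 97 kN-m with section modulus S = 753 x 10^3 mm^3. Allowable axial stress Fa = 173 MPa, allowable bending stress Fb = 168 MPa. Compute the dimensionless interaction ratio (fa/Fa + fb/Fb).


f_a = P / A = 495000.0 / 4782 = 103.5132 MPa
f_b = M / S = 97000000.0 / 753000.0 = 128.8181 MPa
Ratio = f_a / Fa + f_b / Fb
= 103.5132 / 173 + 128.8181 / 168
= 1.3651 (dimensionless)

1.3651 (dimensionless)


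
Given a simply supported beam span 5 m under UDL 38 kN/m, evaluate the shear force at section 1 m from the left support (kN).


R_A = w * L / 2 = 38 * 5 / 2 = 95.0 kN
V(x) = R_A - w * x = 95.0 - 38 * 1
= 57.0 kN

57.0 kN


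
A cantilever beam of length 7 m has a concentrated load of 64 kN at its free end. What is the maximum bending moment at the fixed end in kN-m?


For a cantilever with a point load at the free end:
M_max = P * L = 64 * 7 = 448 kN-m

448 kN-m


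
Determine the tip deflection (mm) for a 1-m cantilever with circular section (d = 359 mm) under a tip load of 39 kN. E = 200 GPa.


I = pi * d^4 / 64 = pi * 359^4 / 64 = 815356791.54 mm^4
L = 1000.0 mm, P = 39000.0 N, E = 200000.0 MPa
delta = P * L^3 / (3 * E * I)
= 39000.0 * 1000.0^3 / (3 * 200000.0 * 815356791.54)
= 0.0797 mm

0.0797 mm


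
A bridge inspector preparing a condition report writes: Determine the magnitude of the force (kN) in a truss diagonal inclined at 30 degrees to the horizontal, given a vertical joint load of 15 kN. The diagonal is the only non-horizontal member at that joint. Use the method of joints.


At the joint, only the diagonal has a vertical component, so vertical equilibrium gives:
F * sin(30) = 15
F = 15 / sin(30)
= 15 / 0.5
= 30.0 kN

30.0 kN


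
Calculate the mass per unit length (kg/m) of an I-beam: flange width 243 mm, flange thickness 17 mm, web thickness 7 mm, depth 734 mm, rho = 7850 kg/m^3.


A_flanges = 2 * 243 * 17 = 8262 mm^2
A_web = (734 - 2 * 17) * 7 = 4900 mm^2
A_total = 8262 + 4900 = 13162 mm^2 = 0.013162 m^2
Weight = rho * A = 7850 * 0.013162 = 103.3217 kg/m

103.3217 kg/m


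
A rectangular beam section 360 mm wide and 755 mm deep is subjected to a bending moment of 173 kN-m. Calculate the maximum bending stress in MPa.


I = b * h^3 / 12 = 360 * 755^3 / 12 = 12911066250.0 mm^4
y = h / 2 = 755 / 2 = 377.5 mm
M = 173 kN-m = 173000000.0 N-mm
sigma = M * y / I = 173000000.0 * 377.5 / 12911066250.0
= 5.06 MPa

5.06 MPa


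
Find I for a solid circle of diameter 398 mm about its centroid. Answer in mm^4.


r = d / 2 = 398 / 2 = 199.0 mm
I = pi * r^4 / 4 = pi * 199.0^4 / 4
= 1231692188.23 mm^4

1231692188.23 mm^4


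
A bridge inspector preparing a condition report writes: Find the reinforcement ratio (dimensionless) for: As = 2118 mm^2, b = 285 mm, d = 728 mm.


rho = As / (b * d)
= 2118 / (285 * 728)
= 2118 / 207480
= 0.010208 (dimensionless)

0.010208 (dimensionless)


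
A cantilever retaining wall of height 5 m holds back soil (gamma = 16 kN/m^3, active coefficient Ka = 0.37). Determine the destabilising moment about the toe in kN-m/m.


Pa = 0.5 * Ka * gamma * H^2
= 0.5 * 0.37 * 16 * 5^2
= 74.0 kN/m
Arm = H / 3 = 5 / 3 = 1.6667 m
Mo = Pa * arm = Pa * H / 3 = 74.0 * 5 / 3 = 123.3333 kN-m/m

123.3333 kN-m/m


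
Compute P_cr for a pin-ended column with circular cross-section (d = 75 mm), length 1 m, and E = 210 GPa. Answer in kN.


I = pi * d^4 / 64 = 1553155.55 mm^4
L = 1000.0 mm
P_cr = pi^2 * E * I / L^2
= 9.8696 * 210000.0 * 1553155.55 / 1000.0^2
= 3219096.47 N = 3219.0965 kN

3219.0965 kN


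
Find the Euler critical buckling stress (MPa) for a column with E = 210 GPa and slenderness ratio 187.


sigma_cr = pi^2 * E / lambda^2
= 9.8696 * 210000.0 / 187^2
= 9.8696 * 210000.0 / 34969
= 59.2701 MPa

59.2701 MPa


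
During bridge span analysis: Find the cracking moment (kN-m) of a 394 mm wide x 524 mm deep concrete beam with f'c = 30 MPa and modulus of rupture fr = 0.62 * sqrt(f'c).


fr = 0.62 * sqrt(30) = 0.62 * 5.4772 = 3.3959 MPa
I = 394 * 524^3 / 12 = 4723988554.67 mm^4
y_t = 262.0 mm
M_cr = fr * I / y_t = 3.3959 * 4723988554.67 / 262.0 N-mm
= 61.2294 kN-m

61.2294 kN-m


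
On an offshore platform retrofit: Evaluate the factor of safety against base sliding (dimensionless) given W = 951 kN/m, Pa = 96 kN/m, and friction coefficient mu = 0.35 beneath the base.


Resisting force = mu * W = 0.35 * 951 = 332.85 kN/m
FOS = Resisting / Driving = 332.85 / 96
= 3.4672 (dimensionless)

3.4672 (dimensionless)


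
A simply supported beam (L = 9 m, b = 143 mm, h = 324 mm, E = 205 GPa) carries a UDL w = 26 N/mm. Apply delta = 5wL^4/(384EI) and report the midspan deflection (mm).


I = 143 * 324^3 / 12 = 405312336.0 mm^4
L = 9000.0 mm, w = 26 N/mm, E = 205000.0 MPa
delta = 5 * w * L^4 / (384 * E * I)
= 5 * 26 * 9000.0^4 / (384 * 205000.0 * 405312336.0)
= 26.7324 mm

26.7324 mm


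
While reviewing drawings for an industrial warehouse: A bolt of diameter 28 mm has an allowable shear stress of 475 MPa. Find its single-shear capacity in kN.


A = pi * d^2 / 4 = pi * 28^2 / 4 = 615.7522 mm^2
V = f_v * A / 1000 = 475 * 615.7522 / 1000
= 292.4823 kN

292.4823 kN


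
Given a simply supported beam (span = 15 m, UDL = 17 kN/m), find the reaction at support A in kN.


Total load = w * L = 17 * 15 = 255 kN
By symmetry, each reaction R = total / 2 = 255 / 2 = 127.5 kN

127.5 kN


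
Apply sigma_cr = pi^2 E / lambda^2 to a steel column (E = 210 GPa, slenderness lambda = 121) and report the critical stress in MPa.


sigma_cr = pi^2 * E / lambda^2
= 9.8696 * 210000.0 / 121^2
= 9.8696 * 210000.0 / 14641
= 141.5625 MPa

141.5625 MPa


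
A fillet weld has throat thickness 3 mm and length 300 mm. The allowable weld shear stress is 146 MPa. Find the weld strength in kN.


Strength = throat * length * allowable stress
= 3 * 300 * 146 N
= 131400 N
= 131.4 kN

131.4 kN


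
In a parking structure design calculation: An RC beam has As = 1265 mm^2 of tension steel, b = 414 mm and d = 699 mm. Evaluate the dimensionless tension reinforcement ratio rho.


rho = As / (b * d)
= 1265 / (414 * 699)
= 1265 / 289386
= 0.004371 (dimensionless)

0.004371 (dimensionless)


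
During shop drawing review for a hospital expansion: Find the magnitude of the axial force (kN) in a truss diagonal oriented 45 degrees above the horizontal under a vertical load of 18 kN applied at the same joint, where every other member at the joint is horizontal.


At the joint, only the diagonal has a vertical component, so vertical equilibrium gives:
F * sin(45) = 18
F = 18 / sin(45)
= 18 / 0.707107
= 25.46 kN

25.46 kN


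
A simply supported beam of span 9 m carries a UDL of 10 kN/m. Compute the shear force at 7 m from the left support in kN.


R_A = w * L / 2 = 10 * 9 / 2 = 45.0 kN
V(x) = R_A - w * x = 45.0 - 10 * 7
= -25.0 kN

-25.0 kN


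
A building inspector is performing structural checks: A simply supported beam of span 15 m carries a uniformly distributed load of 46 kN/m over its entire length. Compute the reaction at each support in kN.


Total load = w * L = 46 * 15 = 690 kN
By symmetry, each reaction R = total / 2 = 690 / 2 = 345.0 kN

345.0 kN


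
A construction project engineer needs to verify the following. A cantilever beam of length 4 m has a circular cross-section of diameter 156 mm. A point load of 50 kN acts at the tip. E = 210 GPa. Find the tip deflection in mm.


I = pi * d^4 / 64 = pi * 156^4 / 64 = 29071557.0 mm^4
L = 4000.0 mm, P = 50000.0 N, E = 210000.0 MPa
delta = P * L^3 / (3 * E * I)
= 50000.0 * 4000.0^3 / (3 * 210000.0 * 29071557.0)
= 174.7194 mm

174.7194 mm


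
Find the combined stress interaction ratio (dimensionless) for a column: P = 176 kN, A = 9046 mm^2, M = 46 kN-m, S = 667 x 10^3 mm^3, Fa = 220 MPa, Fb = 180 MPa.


f_a = P / A = 176000.0 / 9046 = 19.4561 MPa
f_b = M / S = 46000000.0 / 667000.0 = 68.9655 MPa
Ratio = f_a / Fa + f_b / Fb
= 19.4561 / 220 + 68.9655 / 180
= 0.4716 (dimensionless)

0.4716 (dimensionless)


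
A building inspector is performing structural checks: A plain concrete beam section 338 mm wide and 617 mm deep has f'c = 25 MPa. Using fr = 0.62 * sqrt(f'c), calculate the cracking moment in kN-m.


fr = 0.62 * sqrt(25) = 0.62 * 5.0 = 3.1 MPa
I = 338 * 617^3 / 12 = 6615930682.83 mm^4
y_t = 308.5 mm
M_cr = fr * I / y_t = 3.1 * 6615930682.83 / 308.5 N-mm
= 66.481 kN-m

66.481 kN-m


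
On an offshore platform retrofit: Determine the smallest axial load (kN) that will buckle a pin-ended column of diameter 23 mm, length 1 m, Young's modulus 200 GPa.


I = pi * d^4 / 64 = 13736.66 mm^4
L = 1000.0 mm
P_cr = pi^2 * E * I / L^2
= 9.8696 * 200000.0 * 13736.66 / 1000.0^2
= 27115.09 N = 27.1151 kN

27.1151 kN


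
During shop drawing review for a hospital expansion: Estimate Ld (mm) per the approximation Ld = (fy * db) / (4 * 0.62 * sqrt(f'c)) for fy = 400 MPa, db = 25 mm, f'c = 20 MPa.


Ld = (fy * db) / (4 * 0.62 * sqrt(f'c))
= (400 * 25) / (4 * 0.62 * sqrt(20))
= 10000 / 11.0909
= 901.64 mm

901.64 mm


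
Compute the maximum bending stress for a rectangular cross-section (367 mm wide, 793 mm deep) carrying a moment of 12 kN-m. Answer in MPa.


I = b * h^3 / 12 = 367 * 793^3 / 12 = 15251212776.58 mm^4
y = h / 2 = 793 / 2 = 396.5 mm
M = 12 kN-m = 12000000.0 N-mm
sigma = M * y / I = 12000000.0 * 396.5 / 15251212776.58
= 0.31 MPa

0.31 MPa


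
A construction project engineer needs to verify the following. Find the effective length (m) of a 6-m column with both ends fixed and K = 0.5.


L_eff = K * L
= 0.5 * 6
= 3.0 m

3.0 m


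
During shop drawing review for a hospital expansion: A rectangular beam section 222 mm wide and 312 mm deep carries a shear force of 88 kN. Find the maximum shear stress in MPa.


A = b * h = 222 * 312 = 69264 mm^2
V = 88 kN = 88000.0 N
tau_max = 1.5 * V / A = 1.5 * 88000.0 / 69264
= 1.9058 MPa

1.9058 MPa


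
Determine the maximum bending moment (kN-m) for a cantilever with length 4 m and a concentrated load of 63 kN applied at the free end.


For a cantilever with a point load at the free end:
M_max = P * L = 63 * 4 = 252 kN-m

252 kN-m


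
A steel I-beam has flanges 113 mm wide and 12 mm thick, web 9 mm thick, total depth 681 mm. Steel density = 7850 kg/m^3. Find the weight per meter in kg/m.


A_flanges = 2 * 113 * 12 = 2712 mm^2
A_web = (681 - 2 * 12) * 9 = 5913 mm^2
A_total = 2712 + 5913 = 8625 mm^2 = 0.008625 m^2
Weight = rho * A = 7850 * 0.008625 = 67.7062 kg/m

67.7062 kg/m


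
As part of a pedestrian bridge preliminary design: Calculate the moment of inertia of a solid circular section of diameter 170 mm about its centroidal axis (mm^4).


r = d / 2 = 170 / 2 = 85.0 mm
I = pi * r^4 / 4 = pi * 85.0^4 / 4
= 40998275.0 mm^4

40998275.0 mm^4


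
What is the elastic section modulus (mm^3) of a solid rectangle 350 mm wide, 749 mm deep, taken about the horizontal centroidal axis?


S = b * h^2 / 6
= 350 * 749^2 / 6
= 350 * 561001 / 6
= 32725058.33 mm^3

32725058.33 mm^3


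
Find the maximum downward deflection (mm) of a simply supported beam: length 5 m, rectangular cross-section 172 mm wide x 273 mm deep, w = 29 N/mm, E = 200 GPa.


I = 172 * 273^3 / 12 = 291631977.0 mm^4
L = 5000.0 mm, w = 29 N/mm, E = 200000.0 MPa
delta = 5 * w * L^4 / (384 * E * I)
= 5 * 29 * 5000.0^4 / (384 * 200000.0 * 291631977.0)
= 4.0462 mm

4.0462 mm


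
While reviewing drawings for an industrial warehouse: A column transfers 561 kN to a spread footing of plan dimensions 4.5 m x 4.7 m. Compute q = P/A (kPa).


A = 4.5 * 4.7 = 21.15 m^2
q = P / A = 561 / 21.15
= 26.5248 kPa

26.5248 kPa


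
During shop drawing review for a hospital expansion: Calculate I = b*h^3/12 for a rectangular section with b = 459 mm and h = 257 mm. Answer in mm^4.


I = b * h^3 / 12
= 459 * 257^3 / 12
= 459 * 16974593 / 12
= 649278182.25 mm^4

649278182.25 mm^4


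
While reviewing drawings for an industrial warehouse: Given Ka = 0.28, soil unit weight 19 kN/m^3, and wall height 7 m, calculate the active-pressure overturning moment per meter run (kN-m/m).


Pa = 0.5 * Ka * gamma * H^2
= 0.5 * 0.28 * 19 * 7^2
= 130.34 kN/m
Arm = H / 3 = 7 / 3 = 2.3333 m
Mo = Pa * arm = Pa * H / 3 = 130.34 * 7 / 3 = 304.1267 kN-m/m

304.1267 kN-m/m


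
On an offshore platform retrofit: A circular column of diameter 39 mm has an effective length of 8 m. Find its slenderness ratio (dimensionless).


Radius of gyration r = d / 4 = 39 / 4 = 9.75 mm
L_eff = 8000.0 mm
Slenderness ratio = L / r = 8000.0 / 9.75 = 820.51 (dimensionless)

820.51 (dimensionless)


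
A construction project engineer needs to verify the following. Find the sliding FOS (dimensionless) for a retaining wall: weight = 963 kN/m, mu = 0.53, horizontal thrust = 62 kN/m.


Resisting force = mu * W = 0.53 * 963 = 510.39 kN/m
FOS = Resisting / Driving = 510.39 / 62
= 8.2321 (dimensionless)

8.2321 (dimensionless)


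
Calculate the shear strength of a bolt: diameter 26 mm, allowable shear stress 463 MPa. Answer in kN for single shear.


A = pi * d^2 / 4 = pi * 26^2 / 4 = 530.9292 mm^2
V = f_v * A / 1000 = 463 * 530.9292 / 1000
= 245.8202 kN

245.8202 kN


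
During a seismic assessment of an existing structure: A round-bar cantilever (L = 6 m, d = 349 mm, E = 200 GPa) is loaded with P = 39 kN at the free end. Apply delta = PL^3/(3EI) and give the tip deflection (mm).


I = pi * d^4 / 64 = pi * 349^4 / 64 = 728235098.33 mm^4
L = 6000.0 mm, P = 39000.0 N, E = 200000.0 MPa
delta = P * L^3 / (3 * E * I)
= 39000.0 * 6000.0^3 / (3 * 200000.0 * 728235098.33)
= 19.2795 mm

19.2795 mm


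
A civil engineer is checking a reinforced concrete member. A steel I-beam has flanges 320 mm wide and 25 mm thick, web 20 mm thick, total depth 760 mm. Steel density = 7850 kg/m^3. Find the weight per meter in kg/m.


A_flanges = 2 * 320 * 25 = 16000 mm^2
A_web = (760 - 2 * 25) * 20 = 14200 mm^2
A_total = 16000 + 14200 = 30200 mm^2 = 0.030200 m^2
Weight = rho * A = 7850 * 0.030200 = 237.07 kg/m

237.07 kg/m


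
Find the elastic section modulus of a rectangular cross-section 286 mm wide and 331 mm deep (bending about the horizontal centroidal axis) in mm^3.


S = b * h^2 / 6
= 286 * 331^2 / 6
= 286 * 109561 / 6
= 5222407.67 mm^3

5222407.67 mm^3


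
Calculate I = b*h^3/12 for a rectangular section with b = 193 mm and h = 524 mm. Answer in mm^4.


I = b * h^3 / 12
= 193 * 524^3 / 12
= 193 * 143877824 / 12
= 2314035002.67 mm^4

2314035002.67 mm^4


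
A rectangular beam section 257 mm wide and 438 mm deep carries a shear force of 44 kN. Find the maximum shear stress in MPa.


A = b * h = 257 * 438 = 112566 mm^2
V = 44 kN = 44000.0 N
tau_max = 1.5 * V / A = 1.5 * 44000.0 / 112566
= 0.5863 MPa

0.5863 MPa


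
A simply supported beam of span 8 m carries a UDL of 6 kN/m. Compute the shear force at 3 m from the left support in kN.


R_A = w * L / 2 = 6 * 8 / 2 = 24.0 kN
V(x) = R_A - w * x = 24.0 - 6 * 3
= 6.0 kN

6.0 kN


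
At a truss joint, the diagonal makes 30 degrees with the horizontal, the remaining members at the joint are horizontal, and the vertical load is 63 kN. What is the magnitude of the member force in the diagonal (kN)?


At the joint, only the diagonal has a vertical component, so vertical equilibrium gives:
F * sin(30) = 63
F = 63 / sin(30)
= 63 / 0.5
= 126.0 kN

126.0 kN


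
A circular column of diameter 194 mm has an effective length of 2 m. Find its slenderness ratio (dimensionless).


Radius of gyration r = d / 4 = 194 / 4 = 48.5 mm
L_eff = 2000.0 mm
Slenderness ratio = L / r = 2000.0 / 48.5 = 41.24 (dimensionless)

41.24 (dimensionless)


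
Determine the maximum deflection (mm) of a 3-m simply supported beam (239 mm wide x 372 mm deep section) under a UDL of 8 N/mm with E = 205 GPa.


I = 239 * 372^3 / 12 = 1025287056.0 mm^4
L = 3000.0 mm, w = 8 N/mm, E = 205000.0 MPa
delta = 5 * w * L^4 / (384 * E * I)
= 5 * 8 * 3000.0^4 / (384 * 205000.0 * 1025287056.0)
= 0.0401 mm

0.0401 mm


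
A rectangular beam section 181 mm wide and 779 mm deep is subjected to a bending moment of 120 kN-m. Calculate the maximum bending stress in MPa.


I = b * h^3 / 12 = 181 * 779^3 / 12 = 7130331179.92 mm^4
y = h / 2 = 779 / 2 = 389.5 mm
M = 120 kN-m = 120000000.0 N-mm
sigma = M * y / I = 120000000.0 * 389.5 / 7130331179.92
= 6.56 MPa

6.56 MPa


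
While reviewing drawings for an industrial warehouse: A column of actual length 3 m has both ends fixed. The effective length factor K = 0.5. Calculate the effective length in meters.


L_eff = K * L
= 0.5 * 3
= 1.5 m

1.5 m


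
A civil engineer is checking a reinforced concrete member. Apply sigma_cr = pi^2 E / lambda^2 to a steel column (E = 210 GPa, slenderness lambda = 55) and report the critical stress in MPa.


sigma_cr = pi^2 * E / lambda^2
= 9.8696 * 210000.0 / 55^2
= 9.8696 * 210000.0 / 3025
= 685.1626 MPa

685.1626 MPa


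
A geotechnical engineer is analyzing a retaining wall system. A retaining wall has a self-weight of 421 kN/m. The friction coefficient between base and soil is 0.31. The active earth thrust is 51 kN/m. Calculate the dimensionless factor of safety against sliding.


Resisting force = mu * W = 0.31 * 421 = 130.51 kN/m
FOS = Resisting / Driving = 130.51 / 51
= 2.559 (dimensionless)

2.559 (dimensionless)


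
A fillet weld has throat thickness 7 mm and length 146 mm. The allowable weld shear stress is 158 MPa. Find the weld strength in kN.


Strength = throat * length * allowable stress
= 7 * 146 * 158 N
= 161476 N
= 161.48 kN

161.48 kN


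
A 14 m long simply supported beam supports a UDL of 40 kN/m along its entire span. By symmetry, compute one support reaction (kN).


Total load = w * L = 40 * 14 = 560 kN
By symmetry, each reaction R = total / 2 = 560 / 2 = 280.0 kN

280.0 kN


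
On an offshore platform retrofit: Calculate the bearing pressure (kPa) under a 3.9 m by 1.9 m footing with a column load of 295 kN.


A = 3.9 * 1.9 = 7.41 m^2
q = P / A = 295 / 7.41
= 39.8111 kPa

39.8111 kPa


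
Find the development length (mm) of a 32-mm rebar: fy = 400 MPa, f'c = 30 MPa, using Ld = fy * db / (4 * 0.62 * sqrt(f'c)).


Ld = (fy * db) / (4 * 0.62 * sqrt(f'c))
= (400 * 32) / (4 * 0.62 * sqrt(30))
= 12800 / 13.5835
= 942.32 mm

942.32 mm


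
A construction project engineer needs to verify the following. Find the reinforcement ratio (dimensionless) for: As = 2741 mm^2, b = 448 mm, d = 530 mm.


rho = As / (b * d)
= 2741 / (448 * 530)
= 2741 / 237440
= 0.011544 (dimensionless)

0.011544 (dimensionless)


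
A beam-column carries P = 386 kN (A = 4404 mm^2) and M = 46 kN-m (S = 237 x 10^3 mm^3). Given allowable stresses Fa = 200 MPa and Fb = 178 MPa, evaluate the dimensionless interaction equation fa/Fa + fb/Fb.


f_a = P / A = 386000.0 / 4404 = 87.6476 MPa
f_b = M / S = 46000000.0 / 237000.0 = 194.0928 MPa
Ratio = f_a / Fa + f_b / Fb
= 87.6476 / 200 + 194.0928 / 178
= 1.5286 (dimensionless)

1.5286 (dimensionless)


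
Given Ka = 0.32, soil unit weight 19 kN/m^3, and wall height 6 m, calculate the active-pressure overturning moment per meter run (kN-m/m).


Pa = 0.5 * Ka * gamma * H^2
= 0.5 * 0.32 * 19 * 6^2
= 109.44 kN/m
Arm = H / 3 = 6 / 3 = 2.0 m
Mo = Pa * arm = Pa * H / 3 = 109.44 * 6 / 3 = 218.88 kN-m/m

218.88 kN-m/m


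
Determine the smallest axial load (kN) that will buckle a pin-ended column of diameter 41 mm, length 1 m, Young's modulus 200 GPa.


I = pi * d^4 / 64 = 138709.22 mm^4
L = 1000.0 mm
P_cr = pi^2 * E * I / L^2
= 9.8696 * 200000.0 * 138709.22 / 1000.0^2
= 273801.02 N = 273.801 kN

273.801 kN


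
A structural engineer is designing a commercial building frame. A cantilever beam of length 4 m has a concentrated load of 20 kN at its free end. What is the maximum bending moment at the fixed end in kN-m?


For a cantilever with a point load at the free end:
M_max = P * L = 20 * 4 = 80 kN-m

80 kN-m


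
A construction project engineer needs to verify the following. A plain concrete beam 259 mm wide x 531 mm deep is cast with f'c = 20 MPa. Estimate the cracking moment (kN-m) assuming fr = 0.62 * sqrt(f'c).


fr = 0.62 * sqrt(20) = 0.62 * 4.4721 = 2.7727 MPa
I = 259 * 531^3 / 12 = 3231484530.75 mm^4
y_t = 265.5 mm
M_cr = fr * I / y_t = 2.7727 * 3231484530.75 / 265.5 N-mm
= 33.7477 kN-m

33.7477 kN-m


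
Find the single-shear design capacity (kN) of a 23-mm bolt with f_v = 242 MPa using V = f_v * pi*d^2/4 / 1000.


A = pi * d^2 / 4 = pi * 23^2 / 4 = 415.4756 mm^2
V = f_v * A / 1000 = 242 * 415.4756 / 1000
= 100.5451 kN

100.5451 kN


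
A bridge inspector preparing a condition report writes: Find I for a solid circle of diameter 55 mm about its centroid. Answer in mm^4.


r = d / 2 = 55 / 2 = 27.5 mm
I = pi * r^4 / 4 = pi * 27.5^4 / 4
= 449180.25 mm^4

449180.25 mm^4


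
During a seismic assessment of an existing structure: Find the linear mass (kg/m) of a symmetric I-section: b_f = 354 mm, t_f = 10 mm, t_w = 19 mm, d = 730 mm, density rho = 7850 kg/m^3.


A_flanges = 2 * 354 * 10 = 7080 mm^2
A_web = (730 - 2 * 10) * 19 = 13490 mm^2
A_total = 7080 + 13490 = 20570 mm^2 = 0.020570 m^2
Weight = rho * A = 7850 * 0.020570 = 161.4745 kg/m

161.4745 kg/m


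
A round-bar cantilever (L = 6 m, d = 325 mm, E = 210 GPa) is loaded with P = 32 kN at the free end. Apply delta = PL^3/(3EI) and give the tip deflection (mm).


I = pi * d^4 / 64 = pi * 325^4 / 64 = 547650316.04 mm^4
L = 6000.0 mm, P = 32000.0 N, E = 210000.0 MPa
delta = P * L^3 / (3 * E * I)
= 32000.0 * 6000.0^3 / (3 * 210000.0 * 547650316.04)
= 20.0336 mm

20.0336 mm


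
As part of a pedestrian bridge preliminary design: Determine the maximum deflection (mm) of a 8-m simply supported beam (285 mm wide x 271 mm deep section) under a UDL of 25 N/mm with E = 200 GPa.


I = 285 * 271^3 / 12 = 472684636.25 mm^4
L = 8000.0 mm, w = 25 N/mm, E = 200000.0 MPa
delta = 5 * w * L^4 / (384 * E * I)
= 5 * 25 * 8000.0^4 / (384 * 200000.0 * 472684636.25)
= 14.1038 mm

14.1038 mm


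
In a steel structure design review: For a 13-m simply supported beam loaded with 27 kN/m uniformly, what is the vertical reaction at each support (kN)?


Total load = w * L = 27 * 13 = 351 kN
By symmetry, each reaction R = total / 2 = 351 / 2 = 175.5 kN

175.5 kN


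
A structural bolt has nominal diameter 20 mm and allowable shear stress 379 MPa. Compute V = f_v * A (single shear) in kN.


A = pi * d^2 / 4 = pi * 20^2 / 4 = 314.1593 mm^2
V = f_v * A / 1000 = 379 * 314.1593 / 1000
= 119.0664 kN

119.0664 kN


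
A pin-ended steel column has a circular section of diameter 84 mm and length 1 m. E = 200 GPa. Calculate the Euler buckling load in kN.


I = pi * d^4 / 64 = 2443920.32 mm^4
L = 1000.0 mm
P_cr = pi^2 * E * I / L^2
= 9.8696 * 200000.0 * 2443920.32 / 1000.0^2
= 4824105.36 N = 4824.1054 kN

4824.1054 kN


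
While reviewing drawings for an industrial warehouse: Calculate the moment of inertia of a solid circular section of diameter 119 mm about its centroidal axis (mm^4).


r = d / 2 = 119 / 2 = 59.5 mm
I = pi * r^4 / 4 = pi * 59.5^4 / 4
= 9843685.83 mm^4

9843685.83 mm^4


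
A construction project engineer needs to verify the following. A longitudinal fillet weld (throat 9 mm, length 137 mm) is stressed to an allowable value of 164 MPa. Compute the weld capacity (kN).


Strength = throat * length * allowable stress
= 9 * 137 * 164 N
= 202212 N
= 202.21 kN

202.21 kN


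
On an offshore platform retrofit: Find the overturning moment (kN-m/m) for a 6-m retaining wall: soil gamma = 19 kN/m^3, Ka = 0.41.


Pa = 0.5 * Ka * gamma * H^2
= 0.5 * 0.41 * 19 * 6^2
= 140.22 kN/m
Arm = H / 3 = 6 / 3 = 2.0 m
Mo = Pa * arm = Pa * H / 3 = 140.22 * 6 / 3 = 280.44 kN-m/m

280.44 kN-m/m


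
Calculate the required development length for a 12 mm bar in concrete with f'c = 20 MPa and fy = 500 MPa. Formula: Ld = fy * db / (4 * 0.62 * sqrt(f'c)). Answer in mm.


Ld = (fy * db) / (4 * 0.62 * sqrt(f'c))
= (500 * 12) / (4 * 0.62 * sqrt(20))
= 6000 / 11.0909
= 540.98 mm

540.98 mm


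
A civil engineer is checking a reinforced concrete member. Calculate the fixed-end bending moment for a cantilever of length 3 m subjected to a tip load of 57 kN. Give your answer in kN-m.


For a cantilever with a point load at the free end:
M_max = P * L = 57 * 3 = 171 kN-m

171 kN-m


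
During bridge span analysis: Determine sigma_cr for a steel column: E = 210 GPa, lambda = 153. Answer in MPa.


sigma_cr = pi^2 * E / lambda^2
= 9.8696 * 210000.0 / 153^2
= 9.8696 * 210000.0 / 23409
= 88.5393 MPa

88.5393 MPa


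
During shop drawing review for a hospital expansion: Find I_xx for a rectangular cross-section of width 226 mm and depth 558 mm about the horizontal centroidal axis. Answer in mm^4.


I = b * h^3 / 12
= 226 * 558^3 / 12
= 226 * 173741112 / 12
= 3272124276.0 mm^4

3272124276.0 mm^4


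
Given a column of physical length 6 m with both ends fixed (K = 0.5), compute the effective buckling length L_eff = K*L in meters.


L_eff = K * L
= 0.5 * 6
= 3.0 m

3.0 m


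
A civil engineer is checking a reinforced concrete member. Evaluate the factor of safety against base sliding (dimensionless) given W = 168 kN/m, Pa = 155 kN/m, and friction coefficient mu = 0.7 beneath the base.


Resisting force = mu * W = 0.7 * 168 = 117.6 kN/m
FOS = Resisting / Driving = 117.6 / 155
= 0.7587 (dimensionless)

0.7587 (dimensionless)


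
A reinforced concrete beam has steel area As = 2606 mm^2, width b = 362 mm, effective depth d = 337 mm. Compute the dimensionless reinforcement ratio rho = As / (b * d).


rho = As / (b * d)
= 2606 / (362 * 337)
= 2606 / 121994
= 0.021362 (dimensionless)

0.021362 (dimensionless)


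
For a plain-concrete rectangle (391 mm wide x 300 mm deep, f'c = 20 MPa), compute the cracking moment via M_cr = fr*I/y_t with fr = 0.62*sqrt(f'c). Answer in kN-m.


fr = 0.62 * sqrt(20) = 0.62 * 4.4721 = 2.7727 MPa
I = 391 * 300^3 / 12 = 879750000.0 mm^4
y_t = 150.0 mm
M_cr = fr * I / y_t = 2.7727 * 879750000.0 / 150.0 N-mm
= 16.262 kN-m

16.262 kN-m


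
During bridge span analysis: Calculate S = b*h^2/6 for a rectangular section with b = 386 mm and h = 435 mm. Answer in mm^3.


S = b * h^2 / 6
= 386 * 435^2 / 6
= 386 * 189225 / 6
= 12173475.0 mm^3

12173475.0 mm^3


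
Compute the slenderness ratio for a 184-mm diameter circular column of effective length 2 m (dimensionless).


Radius of gyration r = d / 4 = 184 / 4 = 46.0 mm
L_eff = 2000.0 mm
Slenderness ratio = L / r = 2000.0 / 46.0 = 43.48 (dimensionless)

43.48 (dimensionless)


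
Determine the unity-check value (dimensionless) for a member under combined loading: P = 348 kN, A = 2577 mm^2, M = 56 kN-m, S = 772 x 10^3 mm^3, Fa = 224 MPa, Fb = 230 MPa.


f_a = P / A = 348000.0 / 2577 = 135.0407 MPa
f_b = M / S = 56000000.0 / 772000.0 = 72.5389 MPa
Ratio = f_a / Fa + f_b / Fb
= 135.0407 / 224 + 72.5389 / 230
= 0.9182 (dimensionless)

0.9182 (dimensionless)


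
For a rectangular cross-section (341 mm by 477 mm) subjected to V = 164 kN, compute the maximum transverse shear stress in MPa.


A = b * h = 341 * 477 = 162657 mm^2
V = 164 kN = 164000.0 N
tau_max = 1.5 * V / A = 1.5 * 164000.0 / 162657
= 1.5124 MPa

1.5124 MPa


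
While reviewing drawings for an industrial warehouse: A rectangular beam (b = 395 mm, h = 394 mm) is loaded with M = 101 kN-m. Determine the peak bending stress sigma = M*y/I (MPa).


I = b * h^3 / 12 = 395 * 394^3 / 12 = 2013281556.67 mm^4
y = h / 2 = 394 / 2 = 197.0 mm
M = 101 kN-m = 101000000.0 N-mm
sigma = M * y / I = 101000000.0 * 197.0 / 2013281556.67
= 9.88 MPa

9.88 MPa


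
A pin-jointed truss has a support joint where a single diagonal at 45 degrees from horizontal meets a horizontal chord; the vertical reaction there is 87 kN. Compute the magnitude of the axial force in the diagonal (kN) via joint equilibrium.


At the joint, only the diagonal has a vertical component, so vertical equilibrium gives:
F * sin(45) = 87
F = 87 / sin(45)
= 87 / 0.707107
= 123.04 kN

123.04 kN


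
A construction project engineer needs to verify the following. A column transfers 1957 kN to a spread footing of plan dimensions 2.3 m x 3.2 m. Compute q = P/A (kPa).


A = 2.3 * 3.2 = 7.36 m^2
q = P / A = 1957 / 7.36
= 265.8967 kPa

265.8967 kPa


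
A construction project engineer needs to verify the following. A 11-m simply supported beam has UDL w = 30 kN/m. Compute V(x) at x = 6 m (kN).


R_A = w * L / 2 = 30 * 11 / 2 = 165.0 kN
V(x) = R_A - w * x = 165.0 - 30 * 6
= -15.0 kN

-15.0 kN


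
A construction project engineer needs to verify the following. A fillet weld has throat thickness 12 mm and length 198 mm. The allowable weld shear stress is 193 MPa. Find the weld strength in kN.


Strength = throat * length * allowable stress
= 12 * 198 * 193 N
= 458568 N
= 458.57 kN

458.57 kN


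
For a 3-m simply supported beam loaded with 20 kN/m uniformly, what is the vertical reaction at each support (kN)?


Total load = w * L = 20 * 3 = 60 kN
By symmetry, each reaction R = total / 2 = 60 / 2 = 30.0 kN

30.0 kN


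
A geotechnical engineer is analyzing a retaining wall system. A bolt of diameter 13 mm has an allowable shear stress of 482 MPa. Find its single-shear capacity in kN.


A = pi * d^2 / 4 = pi * 13^2 / 4 = 132.7323 mm^2
V = f_v * A / 1000 = 482 * 132.7323 / 1000
= 63.977 kN

63.977 kN


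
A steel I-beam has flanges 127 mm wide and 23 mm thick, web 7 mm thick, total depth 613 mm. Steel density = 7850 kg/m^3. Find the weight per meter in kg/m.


A_flanges = 2 * 127 * 23 = 5842 mm^2
A_web = (613 - 2 * 23) * 7 = 3969 mm^2
A_total = 5842 + 3969 = 9811 mm^2 = 0.009811 m^2
Weight = rho * A = 7850 * 0.009811 = 77.0164 kg/m

77.0164 kg/m


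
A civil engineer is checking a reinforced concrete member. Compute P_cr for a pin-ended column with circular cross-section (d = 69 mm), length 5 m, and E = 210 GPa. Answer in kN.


I = pi * d^4 / 64 = 1112669.7 mm^4
L = 5000.0 mm
P_cr = pi^2 * E * I / L^2
= 9.8696 * 210000.0 * 1112669.7 / 5000.0^2
= 92245.52 N = 92.2455 kN

92.2455 kN


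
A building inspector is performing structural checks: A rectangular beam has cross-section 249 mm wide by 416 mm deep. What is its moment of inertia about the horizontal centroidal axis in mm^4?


I = b * h^3 / 12
= 249 * 416^3 / 12
= 249 * 71991296 / 12
= 1493819392.0 mm^4

1493819392.0 mm^4


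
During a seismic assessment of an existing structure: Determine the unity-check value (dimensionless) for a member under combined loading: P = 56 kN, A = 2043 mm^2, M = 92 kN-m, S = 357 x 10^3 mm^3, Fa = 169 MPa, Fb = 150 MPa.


f_a = P / A = 56000.0 / 2043 = 27.4107 MPa
f_b = M / S = 92000000.0 / 357000.0 = 257.7031 MPa
Ratio = f_a / Fa + f_b / Fb
= 27.4107 / 169 + 257.7031 / 150
= 1.8802 (dimensionless)

1.8802 (dimensionless)


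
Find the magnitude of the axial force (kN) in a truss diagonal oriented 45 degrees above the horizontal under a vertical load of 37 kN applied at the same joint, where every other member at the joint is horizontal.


At the joint, only the diagonal has a vertical component, so vertical equilibrium gives:
F * sin(45) = 37
F = 37 / sin(45)
= 37 / 0.707107
= 52.33 kN

52.33 kN


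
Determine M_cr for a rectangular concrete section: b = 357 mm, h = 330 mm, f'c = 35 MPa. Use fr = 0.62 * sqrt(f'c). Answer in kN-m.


fr = 0.62 * sqrt(35) = 0.62 * 5.9161 = 3.668 MPa
I = 357 * 330^3 / 12 = 1069125750.0 mm^4
y_t = 165.0 mm
M_cr = fr * I / y_t = 3.668 * 1069125750.0 / 165.0 N-mm
= 23.7668 kN-m

23.7668 kN-m


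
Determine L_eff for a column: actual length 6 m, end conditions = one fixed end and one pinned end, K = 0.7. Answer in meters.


L_eff = K * L
= 0.7 * 6
= 4.2 m

4.2 m


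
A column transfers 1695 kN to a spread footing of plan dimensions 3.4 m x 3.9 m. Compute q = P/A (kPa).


A = 3.4 * 3.9 = 13.26 m^2
q = P / A = 1695 / 13.26
= 127.8281 kPa

127.8281 kPa


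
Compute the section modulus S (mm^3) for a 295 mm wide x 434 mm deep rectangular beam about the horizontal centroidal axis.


S = b * h^2 / 6
= 295 * 434^2 / 6
= 295 * 188356 / 6
= 9260836.67 mm^3

9260836.67 mm^3


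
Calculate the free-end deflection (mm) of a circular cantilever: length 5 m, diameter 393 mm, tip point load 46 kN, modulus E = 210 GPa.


I = pi * d^4 / 64 = pi * 393^4 / 64 = 1170954716.44 mm^4
L = 5000.0 mm, P = 46000.0 N, E = 210000.0 MPa
delta = P * L^3 / (3 * E * I)
= 46000.0 * 5000.0^3 / (3 * 210000.0 * 1170954716.44)
= 7.7945 mm

7.7945 mm


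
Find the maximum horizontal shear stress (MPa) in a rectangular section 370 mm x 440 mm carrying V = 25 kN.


A = b * h = 370 * 440 = 162800 mm^2
V = 25 kN = 25000.0 N
tau_max = 1.5 * V / A = 1.5 * 25000.0 / 162800
= 0.2303 MPa

0.2303 MPa


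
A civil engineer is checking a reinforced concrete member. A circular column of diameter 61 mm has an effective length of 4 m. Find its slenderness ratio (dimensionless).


Radius of gyration r = d / 4 = 61 / 4 = 15.25 mm
L_eff = 4000.0 mm
Slenderness ratio = L / r = 4000.0 / 15.25 = 262.3 (dimensionless)

262.3 (dimensionless)


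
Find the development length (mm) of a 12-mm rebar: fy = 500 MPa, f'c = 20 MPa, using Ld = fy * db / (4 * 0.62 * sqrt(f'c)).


Ld = (fy * db) / (4 * 0.62 * sqrt(f'c))
= (500 * 12) / (4 * 0.62 * sqrt(20))
= 6000 / 11.0909
= 540.98 mm

540.98 mm


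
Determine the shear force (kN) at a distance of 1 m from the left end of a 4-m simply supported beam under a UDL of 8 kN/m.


R_A = w * L / 2 = 8 * 4 / 2 = 16.0 kN
V(x) = R_A - w * x = 16.0 - 8 * 1
= 8.0 kN

8.0 kN
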